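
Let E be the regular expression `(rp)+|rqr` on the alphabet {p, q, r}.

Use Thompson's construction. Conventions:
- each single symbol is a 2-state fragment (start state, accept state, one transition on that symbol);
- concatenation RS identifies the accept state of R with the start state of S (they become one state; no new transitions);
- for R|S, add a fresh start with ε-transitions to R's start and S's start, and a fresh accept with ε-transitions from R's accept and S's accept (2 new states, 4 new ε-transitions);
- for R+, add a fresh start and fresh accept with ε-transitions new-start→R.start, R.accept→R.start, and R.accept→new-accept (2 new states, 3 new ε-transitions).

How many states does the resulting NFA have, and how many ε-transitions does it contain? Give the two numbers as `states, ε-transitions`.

Bottom-up over the parse tree:
Each of the 5 symbol leaves contributes 2 states and 0 ε-transitions.
  rp = 3 states, 0 ε-transitions
  (rp)+ = 5 states, 3 ε-transitions
  rqr = 4 states, 0 ε-transitions
  (rp)+|rqr = 11 states, 7 ε-transitions

11, 7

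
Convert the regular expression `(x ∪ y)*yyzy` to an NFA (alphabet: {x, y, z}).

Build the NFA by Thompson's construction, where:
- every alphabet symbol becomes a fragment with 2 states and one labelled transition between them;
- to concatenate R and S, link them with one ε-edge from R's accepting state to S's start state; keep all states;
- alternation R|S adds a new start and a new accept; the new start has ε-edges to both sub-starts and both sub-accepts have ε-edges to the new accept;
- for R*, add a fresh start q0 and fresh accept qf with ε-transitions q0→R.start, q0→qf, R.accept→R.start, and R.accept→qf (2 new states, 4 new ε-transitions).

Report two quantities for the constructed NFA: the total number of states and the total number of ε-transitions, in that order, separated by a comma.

Recursing over subexpressions:
Each of the 6 symbol leaves contributes 2 states and 0 ε-transitions.
  x ∪ y → 6 states, 4 ε-transitions
  (x ∪ y)* → 8 states, 8 ε-transitions
  (x ∪ y)*yyzy → 16 states, 12 ε-transitions

16, 12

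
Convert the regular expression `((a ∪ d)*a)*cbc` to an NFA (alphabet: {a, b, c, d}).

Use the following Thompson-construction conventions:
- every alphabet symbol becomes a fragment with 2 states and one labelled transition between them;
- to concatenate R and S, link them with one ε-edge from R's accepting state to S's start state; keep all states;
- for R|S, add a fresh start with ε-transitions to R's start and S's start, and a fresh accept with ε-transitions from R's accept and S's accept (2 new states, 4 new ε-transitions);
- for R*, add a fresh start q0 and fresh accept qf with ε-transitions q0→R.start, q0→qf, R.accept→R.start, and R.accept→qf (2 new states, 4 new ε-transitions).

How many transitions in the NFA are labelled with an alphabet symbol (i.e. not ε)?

Building bottom-up:
Each of the 6 symbol leaves contributes exactly 1 symbol transition.
  a ∪ d = 2 symbol transitions
  (a ∪ d)* = 2 symbol transitions
  (a ∪ d)*a = 3 symbol transitions
  ((a ∪ d)*a)* = 3 symbol transitions
  ((a ∪ d)*a)*cbc = 6 symbol transitions

6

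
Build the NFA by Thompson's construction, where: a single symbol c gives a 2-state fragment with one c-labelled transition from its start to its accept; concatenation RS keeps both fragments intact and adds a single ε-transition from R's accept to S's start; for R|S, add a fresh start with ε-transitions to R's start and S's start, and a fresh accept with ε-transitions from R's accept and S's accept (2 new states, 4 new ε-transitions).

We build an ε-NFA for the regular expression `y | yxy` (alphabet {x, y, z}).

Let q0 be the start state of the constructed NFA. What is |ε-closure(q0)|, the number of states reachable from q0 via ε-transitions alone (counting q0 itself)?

Let C(F) = |ε-closure(F.start)| within fragment F, and note whether F accepts ε. Symbol fragments have C = 1 and do not accept ε. Then:
  yxy → same as the first factor's closure: |ε-closure| = 1
  y | yxy → new start ε-reaches every alternative's start; none of them accept ε, so the new accept is not reached: |ε-closure| = 1 + 1 + 1 = 3

3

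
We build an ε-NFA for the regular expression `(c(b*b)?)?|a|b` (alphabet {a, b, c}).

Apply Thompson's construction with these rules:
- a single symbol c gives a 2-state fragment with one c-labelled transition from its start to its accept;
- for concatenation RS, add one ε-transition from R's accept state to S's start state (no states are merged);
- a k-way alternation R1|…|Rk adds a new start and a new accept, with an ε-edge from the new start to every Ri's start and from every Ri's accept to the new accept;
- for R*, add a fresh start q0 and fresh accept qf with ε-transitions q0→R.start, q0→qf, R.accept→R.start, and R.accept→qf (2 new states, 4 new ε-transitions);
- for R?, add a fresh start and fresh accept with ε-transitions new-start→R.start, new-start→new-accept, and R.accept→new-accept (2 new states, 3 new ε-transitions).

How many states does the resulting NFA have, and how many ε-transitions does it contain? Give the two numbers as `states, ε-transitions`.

18, 18

Per subexpression:
Each of the 5 symbol leaves contributes 2 states and 0 ε-transitions.
  b* → 4 states, 4 ε-transitions
  b*b → 6 states, 5 ε-transitions
  (b*b)? → 8 states, 8 ε-transitions
  c(b*b)? → 10 states, 9 ε-transitions
  (c(b*b)?)? → 12 states, 12 ε-transitions
  (c(b*b)?)?|a|b → 18 states, 18 ε-transitions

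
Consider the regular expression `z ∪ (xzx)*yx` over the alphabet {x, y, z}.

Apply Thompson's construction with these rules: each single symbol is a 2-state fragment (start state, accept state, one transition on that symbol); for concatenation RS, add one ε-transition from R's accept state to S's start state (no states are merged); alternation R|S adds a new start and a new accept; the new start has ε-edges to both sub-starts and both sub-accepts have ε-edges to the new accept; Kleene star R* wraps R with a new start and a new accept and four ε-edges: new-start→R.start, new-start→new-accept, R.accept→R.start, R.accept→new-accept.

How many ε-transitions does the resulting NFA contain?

12

By structural recursion:
Each of the 6 symbol leaves contributes 0 ε-transitions.
  xzx : 2 ε-transitions
  (xzx)* : 6 ε-transitions
  (xzx)*yx : 8 ε-transitions
  z ∪ (xzx)*yx : 12 ε-transitions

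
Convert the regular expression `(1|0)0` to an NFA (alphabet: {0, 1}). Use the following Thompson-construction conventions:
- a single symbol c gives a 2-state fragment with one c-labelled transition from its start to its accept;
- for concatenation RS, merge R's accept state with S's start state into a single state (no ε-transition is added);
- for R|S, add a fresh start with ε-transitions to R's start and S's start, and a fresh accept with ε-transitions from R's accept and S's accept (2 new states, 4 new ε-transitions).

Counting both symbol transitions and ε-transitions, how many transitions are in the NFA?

7

Recursing over subexpressions:
Each of the 3 symbol leaves contributes 1 transition (1 symbol, 0 ε).
  1|0 — 6 transitions (2 symbol, 4 ε)
  (1|0)0 — 7 transitions (3 symbol, 4 ε)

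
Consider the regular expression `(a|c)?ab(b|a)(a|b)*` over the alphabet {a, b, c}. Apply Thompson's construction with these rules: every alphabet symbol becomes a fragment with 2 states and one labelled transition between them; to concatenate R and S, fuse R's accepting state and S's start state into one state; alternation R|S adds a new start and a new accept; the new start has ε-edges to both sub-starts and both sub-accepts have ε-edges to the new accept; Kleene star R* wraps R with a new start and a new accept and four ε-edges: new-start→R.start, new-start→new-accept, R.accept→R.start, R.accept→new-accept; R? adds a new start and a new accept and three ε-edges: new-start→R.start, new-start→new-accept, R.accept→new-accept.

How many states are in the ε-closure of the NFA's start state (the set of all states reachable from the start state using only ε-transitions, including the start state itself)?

5

Let C(F) = |ε-closure(F.start)| within fragment F, and note whether F accepts ε. Symbol fragments have C = 1 and do not accept ε. Then:
  a|c : |ε-closure| = 1 + 1 + 1 = 3 (the new accept is not ε-reachable since no branch accepts ε)
  (a|c)? : new start has ε-edges to the inner start and to the new accept, so |ε-closure| = 2 + 3 = 5
  b|a : new start ε-reaches every alternative's start; none of them accept ε, so the new accept is not reached: |ε-closure| = 1 + 1 + 1 = 3
  a|b : |ε-closure| = 1 + 1 + 1 = 3 (the new accept is not ε-reachable since no branch accepts ε)
  (a|b)* : new start has ε-edges to the inner start and to the new accept, so |ε-closure| = 2 + 3 = 5
  (a|c)?ab(b|a)(a|b)* : the left operand accepts ε, so the closure extends into the next operand (the shared merged state is already counted); |ε-closure| = 5 + (1−1) = 5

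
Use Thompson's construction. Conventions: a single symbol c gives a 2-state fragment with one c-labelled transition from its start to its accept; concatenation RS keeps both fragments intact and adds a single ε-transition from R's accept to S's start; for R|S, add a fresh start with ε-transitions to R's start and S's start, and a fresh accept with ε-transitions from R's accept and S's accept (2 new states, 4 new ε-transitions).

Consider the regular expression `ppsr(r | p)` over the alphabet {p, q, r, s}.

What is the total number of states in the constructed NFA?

By structural recursion:
Each of the 6 symbol leaves contributes a 2-state fragment.
  r | p → 6 states
  ppsr(r | p) → 14 states

14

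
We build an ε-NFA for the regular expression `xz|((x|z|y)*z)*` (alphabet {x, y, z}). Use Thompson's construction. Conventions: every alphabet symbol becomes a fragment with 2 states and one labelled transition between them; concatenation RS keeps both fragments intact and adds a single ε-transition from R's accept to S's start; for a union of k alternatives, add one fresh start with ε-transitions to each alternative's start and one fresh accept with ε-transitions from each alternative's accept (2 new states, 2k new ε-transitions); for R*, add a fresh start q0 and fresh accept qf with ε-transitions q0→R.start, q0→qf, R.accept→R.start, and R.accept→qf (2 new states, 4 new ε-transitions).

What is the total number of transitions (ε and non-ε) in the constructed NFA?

Per subexpression:
Each of the 6 symbol leaves contributes 1 transition (1 symbol, 0 ε).
  xz : 3 transitions (2 symbol, 1 ε)
  x|z|y : 9 transitions (3 symbol, 6 ε)
  (x|z|y)* : 13 transitions (3 symbol, 10 ε)
  (x|z|y)*z : 15 transitions (4 symbol, 11 ε)
  ((x|z|y)*z)* : 19 transitions (4 symbol, 15 ε)
  xz|((x|z|y)*z)* : 26 transitions (6 symbol, 20 ε)

26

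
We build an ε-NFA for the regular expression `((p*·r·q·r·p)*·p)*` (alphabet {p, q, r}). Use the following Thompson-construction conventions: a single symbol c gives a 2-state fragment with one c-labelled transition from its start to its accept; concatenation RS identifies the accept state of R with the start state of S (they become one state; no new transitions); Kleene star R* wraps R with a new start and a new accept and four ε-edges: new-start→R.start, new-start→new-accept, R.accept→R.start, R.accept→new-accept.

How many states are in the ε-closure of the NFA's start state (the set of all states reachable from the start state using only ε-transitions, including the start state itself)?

7

Compute the ε-closure size of each fragment's start state recursively; a symbol fragment's start has no outgoing ε-edge, so its closure is just itself (size 1).
  p* → new start has ε-edges to the inner start and to the new accept, so |ε-closure| = 2 + 1 = 3
  p*·r·q·r·p → |ε-closure| = 3 + (1−1) = 3 (closure spills across the concat boundary because the left factor accepts ε)
  (p*·r·q·r·p)* → the star's fresh start ε-reaches both the body's start and the fresh accept: |ε-closure| = 2 + 3 = 5
  (p*·r·q·r·p)*·p → the left operand accepts ε, so the closure extends into the next operand (the shared merged state is already counted); |ε-closure| = 5 + (1−1) = 5
  ((p*·r·q·r·p)*·p)* → new start has ε-edges to the inner start and to the new accept, so |ε-closure| = 2 + 5 = 7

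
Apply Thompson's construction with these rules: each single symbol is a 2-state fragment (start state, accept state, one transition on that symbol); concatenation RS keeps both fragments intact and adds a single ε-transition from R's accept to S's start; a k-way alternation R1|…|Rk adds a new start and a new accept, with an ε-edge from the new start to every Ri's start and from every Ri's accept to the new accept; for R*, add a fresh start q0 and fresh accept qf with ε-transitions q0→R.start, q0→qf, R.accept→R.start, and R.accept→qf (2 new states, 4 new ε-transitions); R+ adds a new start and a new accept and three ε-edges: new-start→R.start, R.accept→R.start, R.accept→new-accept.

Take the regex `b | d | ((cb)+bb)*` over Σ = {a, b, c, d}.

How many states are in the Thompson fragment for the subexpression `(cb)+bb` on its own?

10

Fragment for `(cb)+bb`:
Each of the 4 symbol leaves contributes a 2-state fragment.
  cb : 4 states
  (cb)+ : 6 states
  (cb)+bb : 10 states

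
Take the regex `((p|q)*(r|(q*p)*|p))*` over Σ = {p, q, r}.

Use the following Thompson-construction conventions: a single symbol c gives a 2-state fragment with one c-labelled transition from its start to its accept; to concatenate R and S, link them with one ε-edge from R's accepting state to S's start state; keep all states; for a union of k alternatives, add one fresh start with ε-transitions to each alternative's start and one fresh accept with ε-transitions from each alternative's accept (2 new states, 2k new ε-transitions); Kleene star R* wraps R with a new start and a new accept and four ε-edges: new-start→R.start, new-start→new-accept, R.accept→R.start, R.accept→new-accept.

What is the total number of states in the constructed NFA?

24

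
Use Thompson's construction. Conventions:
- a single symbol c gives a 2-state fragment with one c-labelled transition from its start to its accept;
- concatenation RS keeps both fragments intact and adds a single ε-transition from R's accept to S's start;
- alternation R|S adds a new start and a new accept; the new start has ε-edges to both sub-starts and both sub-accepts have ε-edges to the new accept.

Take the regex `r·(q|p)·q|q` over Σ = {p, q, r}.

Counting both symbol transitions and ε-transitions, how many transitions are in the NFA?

15

Building bottom-up:
Each of the 5 symbol leaves contributes 1 transition (1 symbol, 0 ε).
  q|p = 6 transitions (2 symbol, 4 ε)
  r·(q|p)·q = 10 transitions (4 symbol, 6 ε)
  r·(q|p)·q|q = 15 transitions (5 symbol, 10 ε)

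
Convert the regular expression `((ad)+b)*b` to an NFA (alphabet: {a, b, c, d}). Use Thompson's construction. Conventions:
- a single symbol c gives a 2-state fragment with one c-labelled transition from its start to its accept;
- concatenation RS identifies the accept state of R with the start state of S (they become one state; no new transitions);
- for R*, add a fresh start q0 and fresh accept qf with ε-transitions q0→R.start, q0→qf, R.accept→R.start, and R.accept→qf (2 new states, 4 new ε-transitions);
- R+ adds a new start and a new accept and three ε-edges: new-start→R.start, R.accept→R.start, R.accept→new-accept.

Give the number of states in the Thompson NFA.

9

Building bottom-up:
Each of the 4 symbol leaves contributes a 2-state fragment.
  ad → 3 states
  (ad)+ → 5 states
  (ad)+b → 6 states
  ((ad)+b)* → 8 states
  ((ad)+b)*b → 9 states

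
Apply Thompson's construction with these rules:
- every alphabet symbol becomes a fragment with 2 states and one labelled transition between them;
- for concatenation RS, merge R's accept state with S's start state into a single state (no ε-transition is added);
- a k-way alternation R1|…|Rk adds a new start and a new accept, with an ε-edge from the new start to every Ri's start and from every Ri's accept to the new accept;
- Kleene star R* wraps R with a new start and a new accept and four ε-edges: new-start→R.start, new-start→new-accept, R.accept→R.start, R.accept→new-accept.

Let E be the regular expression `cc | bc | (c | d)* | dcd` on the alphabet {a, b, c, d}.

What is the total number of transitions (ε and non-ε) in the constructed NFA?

By structural recursion:
Each of the 9 symbol leaves contributes 1 transition (1 symbol, 0 ε).
  cc → 2 transitions (2 symbol, 0 ε)
  bc → 2 transitions (2 symbol, 0 ε)
  c | d → 6 transitions (2 symbol, 4 ε)
  (c | d)* → 10 transitions (2 symbol, 8 ε)
  dcd → 3 transitions (3 symbol, 0 ε)
  cc | bc | (c | d)* | dcd → 25 transitions (9 symbol, 16 ε)

25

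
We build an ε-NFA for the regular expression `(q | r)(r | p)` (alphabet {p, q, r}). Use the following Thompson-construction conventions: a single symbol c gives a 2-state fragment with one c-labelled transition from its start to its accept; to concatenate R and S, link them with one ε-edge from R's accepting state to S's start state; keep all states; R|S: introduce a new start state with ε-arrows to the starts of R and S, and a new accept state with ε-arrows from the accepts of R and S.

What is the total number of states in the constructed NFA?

Recursing over subexpressions:
Each of the 4 symbol leaves contributes a 2-state fragment.
  q | r → 6 states
  r | p → 6 states
  (q | r)(r | p) → 12 states

12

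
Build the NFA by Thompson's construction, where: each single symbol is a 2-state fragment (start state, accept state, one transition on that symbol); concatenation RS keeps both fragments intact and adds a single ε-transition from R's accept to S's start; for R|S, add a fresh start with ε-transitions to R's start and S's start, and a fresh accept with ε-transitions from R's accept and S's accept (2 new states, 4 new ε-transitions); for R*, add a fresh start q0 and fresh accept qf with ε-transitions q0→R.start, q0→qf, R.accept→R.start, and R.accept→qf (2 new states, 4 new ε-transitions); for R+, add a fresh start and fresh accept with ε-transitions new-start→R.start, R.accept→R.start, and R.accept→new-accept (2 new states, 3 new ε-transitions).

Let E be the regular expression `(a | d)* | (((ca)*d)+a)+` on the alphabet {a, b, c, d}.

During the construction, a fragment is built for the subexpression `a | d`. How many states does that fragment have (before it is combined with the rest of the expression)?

Fragment for `a | d`:
Each of the 2 symbol leaves contributes a 2-state fragment.
  a | d : 6 states

6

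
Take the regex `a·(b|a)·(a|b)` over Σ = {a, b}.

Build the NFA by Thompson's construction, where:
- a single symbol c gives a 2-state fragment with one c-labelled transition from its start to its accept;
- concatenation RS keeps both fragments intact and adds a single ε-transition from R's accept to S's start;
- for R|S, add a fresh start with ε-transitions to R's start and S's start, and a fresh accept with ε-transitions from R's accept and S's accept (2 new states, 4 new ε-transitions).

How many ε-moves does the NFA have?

10

Recursing over subexpressions:
Each of the 5 symbol leaves contributes 0 ε-transitions.
  b|a : 4 ε-transitions
  a|b : 4 ε-transitions
  a·(b|a)·(a|b) : 10 ε-transitions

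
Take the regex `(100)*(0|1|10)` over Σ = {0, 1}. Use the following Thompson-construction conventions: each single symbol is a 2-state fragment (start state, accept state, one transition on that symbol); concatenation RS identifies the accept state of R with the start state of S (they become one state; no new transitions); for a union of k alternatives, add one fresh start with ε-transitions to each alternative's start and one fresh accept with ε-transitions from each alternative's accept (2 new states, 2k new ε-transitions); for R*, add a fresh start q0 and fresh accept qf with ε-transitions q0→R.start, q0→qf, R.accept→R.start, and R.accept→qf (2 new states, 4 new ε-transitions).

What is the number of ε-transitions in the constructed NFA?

Recursing over subexpressions:
Each of the 7 symbol leaves contributes 0 ε-transitions.
  100 = 0 ε-transitions
  (100)* = 4 ε-transitions
  10 = 0 ε-transitions
  0|1|10 = 6 ε-transitions
  (100)*(0|1|10) = 10 ε-transitions

10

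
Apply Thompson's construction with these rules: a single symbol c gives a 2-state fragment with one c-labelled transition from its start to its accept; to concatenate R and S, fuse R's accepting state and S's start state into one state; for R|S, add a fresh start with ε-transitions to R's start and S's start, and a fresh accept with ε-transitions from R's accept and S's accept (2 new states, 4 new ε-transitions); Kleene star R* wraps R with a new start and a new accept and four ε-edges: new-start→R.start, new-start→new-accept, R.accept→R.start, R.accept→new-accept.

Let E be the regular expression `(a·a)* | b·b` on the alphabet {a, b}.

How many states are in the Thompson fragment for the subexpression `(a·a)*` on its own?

5

Fragment for `(a·a)*`:
Each of the 2 symbol leaves contributes a 2-state fragment.
  a·a → 3 states
  (a·a)* → 5 states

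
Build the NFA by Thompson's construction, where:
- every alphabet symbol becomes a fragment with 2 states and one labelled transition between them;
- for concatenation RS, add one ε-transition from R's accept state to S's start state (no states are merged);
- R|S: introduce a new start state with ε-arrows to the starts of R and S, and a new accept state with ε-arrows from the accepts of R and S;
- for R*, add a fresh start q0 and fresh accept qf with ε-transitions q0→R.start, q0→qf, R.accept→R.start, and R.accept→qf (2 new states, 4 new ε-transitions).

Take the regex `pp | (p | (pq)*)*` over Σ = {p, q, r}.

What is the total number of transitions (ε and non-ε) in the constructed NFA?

23

Building bottom-up:
Each of the 5 symbol leaves contributes 1 transition (1 symbol, 0 ε).
  pp — 3 transitions (2 symbol, 1 ε)
  pq — 3 transitions (2 symbol, 1 ε)
  (pq)* — 7 transitions (2 symbol, 5 ε)
  p | (pq)* — 12 transitions (3 symbol, 9 ε)
  (p | (pq)*)* — 16 transitions (3 symbol, 13 ε)
  pp | (p | (pq)*)* — 23 transitions (5 symbol, 18 ε)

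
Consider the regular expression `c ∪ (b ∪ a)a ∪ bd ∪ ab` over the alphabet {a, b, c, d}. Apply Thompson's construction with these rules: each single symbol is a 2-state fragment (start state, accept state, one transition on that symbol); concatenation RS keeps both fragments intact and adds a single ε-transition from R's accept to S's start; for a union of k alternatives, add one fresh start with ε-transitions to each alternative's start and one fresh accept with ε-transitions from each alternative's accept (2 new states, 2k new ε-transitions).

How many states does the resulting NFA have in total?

20

Bottom-up over the parse tree:
Each of the 8 symbol leaves contributes a 2-state fragment.
  b ∪ a → 6 states
  (b ∪ a)a → 8 states
  bd → 4 states
  ab → 4 states
  c ∪ (b ∪ a)a ∪ bd ∪ ab → 20 states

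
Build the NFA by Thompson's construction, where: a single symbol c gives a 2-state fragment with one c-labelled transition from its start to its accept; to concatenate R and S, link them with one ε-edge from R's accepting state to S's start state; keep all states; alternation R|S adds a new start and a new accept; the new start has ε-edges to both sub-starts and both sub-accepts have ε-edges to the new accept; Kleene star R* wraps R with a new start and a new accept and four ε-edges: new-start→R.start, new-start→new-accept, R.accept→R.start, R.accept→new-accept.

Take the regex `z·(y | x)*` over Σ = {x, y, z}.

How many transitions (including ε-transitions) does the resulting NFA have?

Bottom-up over the parse tree:
Each of the 3 symbol leaves contributes 1 transition (1 symbol, 0 ε).
  y | x : 6 transitions (2 symbol, 4 ε)
  (y | x)* : 10 transitions (2 symbol, 8 ε)
  z·(y | x)* : 12 transitions (3 symbol, 9 ε)

12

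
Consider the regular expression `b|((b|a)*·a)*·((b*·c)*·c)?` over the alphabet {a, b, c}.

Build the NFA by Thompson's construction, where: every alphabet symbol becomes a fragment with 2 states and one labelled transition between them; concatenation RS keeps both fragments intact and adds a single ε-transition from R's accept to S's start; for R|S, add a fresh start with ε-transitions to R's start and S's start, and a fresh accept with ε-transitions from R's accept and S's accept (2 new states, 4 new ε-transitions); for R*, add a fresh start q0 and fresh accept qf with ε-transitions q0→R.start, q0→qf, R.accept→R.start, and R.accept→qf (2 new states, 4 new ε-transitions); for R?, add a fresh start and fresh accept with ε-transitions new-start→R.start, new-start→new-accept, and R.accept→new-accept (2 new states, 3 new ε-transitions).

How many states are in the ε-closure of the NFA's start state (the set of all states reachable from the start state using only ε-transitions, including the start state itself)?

20

Work bottom-up. For each fragment F, track |ε-closure(F.start)| and whether F's accept lies in that closure (i.e. whether F accepts ε). A single-symbol fragment has closure size 1 and does not accept ε.
  b|a : new start ε-reaches every alternative's start; none of them accept ε, so the new accept is not reached: |closure| = 1 + 1 + 1 = 3
  (b|a)* : the star's fresh start ε-reaches both the body's start and the fresh accept: |closure| = 2 + 3 = 5
  (b|a)*·a : |closure| = 5 + 1 = 6 (closure spills across the concat boundary because the left factor accepts ε)
  ((b|a)*·a)* : |closure| = 1 (new start) + 6 (body) + 1 (new accept) = 8
  b* : the star's fresh start ε-reaches both the body's start and the fresh accept: |closure| = 2 + 1 = 3
  b*·c : |closure| = 3 + 1 = 4 (closure spills across the concat boundary because the left factor accepts ε)
  (b*·c)* : |closure| = 1 (new start) + 4 (body) + 1 (new accept) = 6
  (b*·c)*·c : |closure| = 6 + 1 = 7 (closure spills across the concat boundary because the left factor accepts ε)
  ((b*·c)*·c)? : |closure| = 1 (new start) + 7 (body) + 1 (new accept, via ε) = 9
  ((b|a)*·a)*·((b*·c)*·c)? : |closure| = 8 + 9 = 17 (closure spills across the concat boundary because the left factor accepts ε)
  b|((b|a)*·a)*·((b*·c)*·c)? : new start ε-reaches every alternative's start; at least one alternative accepts ε, so the union's new accept is reached too: |closure| = 1 + 1 + 17 + 1 = 20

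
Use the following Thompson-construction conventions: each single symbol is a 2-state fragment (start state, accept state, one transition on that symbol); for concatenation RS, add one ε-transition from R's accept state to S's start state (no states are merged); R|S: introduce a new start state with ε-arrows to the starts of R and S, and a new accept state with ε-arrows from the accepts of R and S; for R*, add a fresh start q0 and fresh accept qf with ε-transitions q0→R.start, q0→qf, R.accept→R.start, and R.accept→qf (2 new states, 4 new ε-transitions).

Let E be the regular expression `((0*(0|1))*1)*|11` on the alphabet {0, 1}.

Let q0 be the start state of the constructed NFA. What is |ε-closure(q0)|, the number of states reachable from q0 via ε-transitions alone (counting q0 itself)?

14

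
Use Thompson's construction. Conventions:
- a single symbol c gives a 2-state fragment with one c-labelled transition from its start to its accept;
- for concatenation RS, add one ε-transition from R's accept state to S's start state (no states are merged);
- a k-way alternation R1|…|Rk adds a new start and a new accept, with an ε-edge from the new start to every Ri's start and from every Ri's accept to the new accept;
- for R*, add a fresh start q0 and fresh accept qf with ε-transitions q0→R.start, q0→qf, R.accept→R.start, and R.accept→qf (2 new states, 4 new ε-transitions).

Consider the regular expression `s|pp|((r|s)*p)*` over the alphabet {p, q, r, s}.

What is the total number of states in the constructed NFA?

Bottom-up over the parse tree:
Each of the 6 symbol leaves contributes a 2-state fragment.
  pp = 4 states
  r|s = 6 states
  (r|s)* = 8 states
  (r|s)*p = 10 states
  ((r|s)*p)* = 12 states
  s|pp|((r|s)*p)* = 20 states

20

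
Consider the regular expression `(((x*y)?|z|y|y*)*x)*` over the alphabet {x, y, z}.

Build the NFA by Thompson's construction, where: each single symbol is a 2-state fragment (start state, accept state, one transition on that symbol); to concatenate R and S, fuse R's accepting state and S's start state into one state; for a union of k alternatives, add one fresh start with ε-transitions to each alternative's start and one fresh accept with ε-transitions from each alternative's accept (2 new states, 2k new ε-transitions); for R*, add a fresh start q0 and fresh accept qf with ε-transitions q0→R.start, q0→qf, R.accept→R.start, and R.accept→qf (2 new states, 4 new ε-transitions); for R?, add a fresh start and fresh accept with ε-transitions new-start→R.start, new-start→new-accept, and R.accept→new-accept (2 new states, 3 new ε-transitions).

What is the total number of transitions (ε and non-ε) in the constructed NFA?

Per subexpression:
Each of the 6 symbol leaves contributes 1 transition (1 symbol, 0 ε).
  x* = 5 transitions (1 symbol, 4 ε)
  x*y = 6 transitions (2 symbol, 4 ε)
  (x*y)? = 9 transitions (2 symbol, 7 ε)
  y* = 5 transitions (1 symbol, 4 ε)
  (x*y)?|z|y|y* = 24 transitions (5 symbol, 19 ε)
  ((x*y)?|z|y|y*)* = 28 transitions (5 symbol, 23 ε)
  ((x*y)?|z|y|y*)*x = 29 transitions (6 symbol, 23 ε)
  (((x*y)?|z|y|y*)*x)* = 33 transitions (6 symbol, 27 ε)

33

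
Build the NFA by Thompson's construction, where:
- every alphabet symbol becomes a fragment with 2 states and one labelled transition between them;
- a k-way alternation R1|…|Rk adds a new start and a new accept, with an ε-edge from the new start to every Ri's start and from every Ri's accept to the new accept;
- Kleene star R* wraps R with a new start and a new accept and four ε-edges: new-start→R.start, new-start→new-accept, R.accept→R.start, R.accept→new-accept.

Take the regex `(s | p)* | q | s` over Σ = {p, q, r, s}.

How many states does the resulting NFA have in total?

14

Per subexpression:
Each of the 4 symbol leaves contributes a 2-state fragment.
  s | p = 6 states
  (s | p)* = 8 states
  (s | p)* | q | s = 14 states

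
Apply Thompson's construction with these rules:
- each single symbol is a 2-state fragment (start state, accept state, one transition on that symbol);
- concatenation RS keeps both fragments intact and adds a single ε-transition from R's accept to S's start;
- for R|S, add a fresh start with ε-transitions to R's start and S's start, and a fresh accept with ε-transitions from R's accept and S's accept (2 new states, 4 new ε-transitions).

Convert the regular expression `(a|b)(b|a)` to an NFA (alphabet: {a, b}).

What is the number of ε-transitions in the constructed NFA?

By structural recursion:
Each of the 4 symbol leaves contributes 0 ε-transitions.
  a|b = 4 ε-transitions
  b|a = 4 ε-transitions
  (a|b)(b|a) = 9 ε-transitions

9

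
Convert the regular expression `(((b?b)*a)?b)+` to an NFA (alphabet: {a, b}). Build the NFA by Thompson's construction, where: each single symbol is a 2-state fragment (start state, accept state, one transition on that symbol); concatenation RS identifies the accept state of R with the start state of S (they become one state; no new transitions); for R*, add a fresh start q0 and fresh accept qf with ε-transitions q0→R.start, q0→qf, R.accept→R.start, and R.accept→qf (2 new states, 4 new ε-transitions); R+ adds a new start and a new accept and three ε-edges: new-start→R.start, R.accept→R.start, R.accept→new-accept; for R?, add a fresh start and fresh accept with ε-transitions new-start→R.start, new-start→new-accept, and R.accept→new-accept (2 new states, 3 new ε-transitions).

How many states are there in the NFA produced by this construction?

13

Bottom-up over the parse tree:
Each of the 4 symbol leaves contributes a 2-state fragment.
  b? → 4 states
  b?b → 5 states
  (b?b)* → 7 states
  (b?b)*a → 8 states
  ((b?b)*a)? → 10 states
  ((b?b)*a)?b → 11 states
  (((b?b)*a)?b)+ → 13 states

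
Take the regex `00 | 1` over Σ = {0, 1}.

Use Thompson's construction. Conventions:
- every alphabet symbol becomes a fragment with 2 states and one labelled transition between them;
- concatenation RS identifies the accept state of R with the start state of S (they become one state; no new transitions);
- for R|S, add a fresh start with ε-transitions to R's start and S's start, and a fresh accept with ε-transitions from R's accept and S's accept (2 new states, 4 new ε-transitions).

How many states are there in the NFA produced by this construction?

7

Per subexpression:
Each of the 3 symbol leaves contributes a 2-state fragment.
  00 = 3 states
  00 | 1 = 7 states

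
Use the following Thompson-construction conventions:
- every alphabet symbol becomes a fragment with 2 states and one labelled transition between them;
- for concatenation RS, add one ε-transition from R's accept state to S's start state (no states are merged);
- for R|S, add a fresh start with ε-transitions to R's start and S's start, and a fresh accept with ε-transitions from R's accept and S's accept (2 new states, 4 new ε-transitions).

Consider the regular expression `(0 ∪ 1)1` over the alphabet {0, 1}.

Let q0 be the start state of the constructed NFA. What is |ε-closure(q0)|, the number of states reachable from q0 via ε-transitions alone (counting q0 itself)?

Compute the ε-closure size of each fragment's start state recursively; a symbol fragment's start has no outgoing ε-edge, so its closure is just itself (size 1).
  0 ∪ 1 — C = 1 + 1 + 1 = 3 (the new accept is not ε-reachable since no branch accepts ε)
  (0 ∪ 1)1 — same as the first factor's closure: C = 3

3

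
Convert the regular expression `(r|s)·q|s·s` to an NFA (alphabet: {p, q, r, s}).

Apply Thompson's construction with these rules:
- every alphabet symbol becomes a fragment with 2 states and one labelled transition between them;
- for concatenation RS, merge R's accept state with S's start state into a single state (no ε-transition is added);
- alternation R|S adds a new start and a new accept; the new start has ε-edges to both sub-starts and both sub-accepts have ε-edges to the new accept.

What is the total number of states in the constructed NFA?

12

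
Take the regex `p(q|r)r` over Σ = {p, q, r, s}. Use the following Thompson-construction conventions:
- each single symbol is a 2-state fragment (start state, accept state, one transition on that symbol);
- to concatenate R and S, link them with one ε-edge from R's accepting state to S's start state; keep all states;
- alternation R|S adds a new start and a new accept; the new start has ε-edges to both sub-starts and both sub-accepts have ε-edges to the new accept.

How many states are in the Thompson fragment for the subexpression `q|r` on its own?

6

Fragment for `q|r`:
Each of the 2 symbol leaves contributes a 2-state fragment.
  q|r = 6 states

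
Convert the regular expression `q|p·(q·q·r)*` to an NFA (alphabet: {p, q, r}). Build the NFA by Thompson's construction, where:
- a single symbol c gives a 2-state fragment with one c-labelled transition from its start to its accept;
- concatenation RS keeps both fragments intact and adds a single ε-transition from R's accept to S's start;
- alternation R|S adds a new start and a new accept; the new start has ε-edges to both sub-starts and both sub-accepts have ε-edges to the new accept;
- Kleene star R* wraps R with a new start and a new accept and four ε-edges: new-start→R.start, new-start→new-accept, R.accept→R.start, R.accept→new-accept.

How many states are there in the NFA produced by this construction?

Per subexpression:
Each of the 5 symbol leaves contributes a 2-state fragment.
  q·q·r : 6 states
  (q·q·r)* : 8 states
  p·(q·q·r)* : 10 states
  q|p·(q·q·r)* : 14 states

14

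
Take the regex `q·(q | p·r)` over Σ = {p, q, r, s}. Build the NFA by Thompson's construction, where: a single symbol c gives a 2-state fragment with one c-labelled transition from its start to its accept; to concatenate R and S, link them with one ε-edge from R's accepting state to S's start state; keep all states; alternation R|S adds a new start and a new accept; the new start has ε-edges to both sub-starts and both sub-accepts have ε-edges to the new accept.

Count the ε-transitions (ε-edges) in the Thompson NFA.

6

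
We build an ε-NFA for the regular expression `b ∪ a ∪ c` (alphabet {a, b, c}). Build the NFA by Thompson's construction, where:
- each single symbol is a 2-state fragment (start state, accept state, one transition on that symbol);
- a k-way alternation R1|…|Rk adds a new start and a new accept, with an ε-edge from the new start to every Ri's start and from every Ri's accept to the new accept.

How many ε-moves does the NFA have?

Recursing over subexpressions:
Each of the 3 symbol leaves contributes 0 ε-transitions.
  b ∪ a ∪ c = 6 ε-transitions

6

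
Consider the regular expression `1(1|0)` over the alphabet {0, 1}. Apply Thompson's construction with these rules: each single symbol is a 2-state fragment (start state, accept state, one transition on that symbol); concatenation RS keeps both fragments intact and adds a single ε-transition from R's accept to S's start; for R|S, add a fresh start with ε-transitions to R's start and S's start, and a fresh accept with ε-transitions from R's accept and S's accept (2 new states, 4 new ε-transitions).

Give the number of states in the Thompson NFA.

8

By structural recursion:
Each of the 3 symbol leaves contributes a 2-state fragment.
  1|0 = 6 states
  1(1|0) = 8 states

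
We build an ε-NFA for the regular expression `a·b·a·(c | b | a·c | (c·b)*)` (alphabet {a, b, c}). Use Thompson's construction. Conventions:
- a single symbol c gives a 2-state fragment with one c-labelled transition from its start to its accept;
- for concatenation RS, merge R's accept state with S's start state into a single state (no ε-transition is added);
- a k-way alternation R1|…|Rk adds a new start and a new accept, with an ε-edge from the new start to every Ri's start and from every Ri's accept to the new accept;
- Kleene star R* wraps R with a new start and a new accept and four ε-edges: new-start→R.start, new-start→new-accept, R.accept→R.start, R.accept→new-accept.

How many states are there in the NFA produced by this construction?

17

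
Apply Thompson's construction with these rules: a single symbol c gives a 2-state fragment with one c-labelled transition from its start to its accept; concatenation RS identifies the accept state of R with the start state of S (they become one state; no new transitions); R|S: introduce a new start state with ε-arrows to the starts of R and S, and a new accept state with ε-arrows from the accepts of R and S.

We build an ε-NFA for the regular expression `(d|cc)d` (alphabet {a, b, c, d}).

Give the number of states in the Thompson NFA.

8

Bottom-up over the parse tree:
Each of the 4 symbol leaves contributes a 2-state fragment.
  cc = 3 states
  d|cc = 7 states
  (d|cc)d = 8 states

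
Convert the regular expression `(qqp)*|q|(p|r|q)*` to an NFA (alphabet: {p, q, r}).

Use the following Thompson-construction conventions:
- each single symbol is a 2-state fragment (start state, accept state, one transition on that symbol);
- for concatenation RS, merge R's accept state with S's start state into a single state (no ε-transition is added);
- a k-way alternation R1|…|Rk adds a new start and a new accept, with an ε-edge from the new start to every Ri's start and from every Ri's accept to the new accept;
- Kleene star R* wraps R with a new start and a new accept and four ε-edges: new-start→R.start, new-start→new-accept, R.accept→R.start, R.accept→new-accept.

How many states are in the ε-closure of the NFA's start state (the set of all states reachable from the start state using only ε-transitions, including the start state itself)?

12

Work bottom-up. For each fragment F, track |ε-closure(F.start)| and whether F's accept lies in that closure (i.e. whether F accepts ε). A single-symbol fragment has closure size 1 and does not accept ε.
  qqp → same as the first factor's closure: |ε-closure| = 1
  (qqp)* → |ε-closure| = 1 (new start) + 1 (body) + 1 (new accept) = 3
  p|r|q → |ε-closure| = 1 + 1 + 1 + 1 = 4 (the new accept is not ε-reachable since no branch accepts ε)
  (p|r|q)* → new start has ε-edges to the inner start and to the new accept, so |ε-closure| = 2 + 4 = 6
  (qqp)*|q|(p|r|q)* → |ε-closure| = 1 (new start) + (3 + 1 + 6) + 1 (new accept, since some branch ε-reaches its own accept) = 12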